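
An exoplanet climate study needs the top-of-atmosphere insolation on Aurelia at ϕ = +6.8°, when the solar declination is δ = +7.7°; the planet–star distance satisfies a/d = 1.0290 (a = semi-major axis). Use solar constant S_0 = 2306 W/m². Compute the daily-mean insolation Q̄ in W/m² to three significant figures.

Q̄ ≈ 784 W/m²

cos h₀ = −tan(+6.8°) tan(+7.700°) = -0.0161, h₀ = 1.5869 rad.
Bracket: h₀ sin ϕ sin δ + cos ϕ cos δ sin h₀ = 1.5869×0.11840×0.13399 + 0.99297×0.99098×0.99987 = 0.025175 + 0.983885 = 1.009060.
Inverse-square distance factor (a/d)² = 1.0290² = 1.058841.
Q̄ = (S_0/π) × 1.058841 × [bracket] = (2306/π) × 1.058841 × 1.009060 = 784.3 W/m².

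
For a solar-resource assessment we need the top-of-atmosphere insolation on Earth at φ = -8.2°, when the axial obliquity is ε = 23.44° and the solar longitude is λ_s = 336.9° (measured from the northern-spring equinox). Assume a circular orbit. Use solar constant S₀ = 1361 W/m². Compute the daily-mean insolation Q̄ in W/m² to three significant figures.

Solar declination: sin δ = sin ε · sin λ_s = sin 23.44° × sin 336.9° = -0.15607, so δ = -8.979°.
cos H₀ = −tan(-8.2°) tan(-8.979°) = -0.0228, H₀ = 1.5936 rad.
Bracket: H₀ sin φ sin δ + cos φ cos δ sin H₀ = 1.5936×-0.14263×-0.15607 + 0.98978×0.98775×0.99974 = 0.035474 + 0.977401 = 1.012875.
Q̄ = (S₀/π) × [bracket] = (1361/π) × 1.012875 = 438.8 W/m².

Q̄ ≈ 439 W/m²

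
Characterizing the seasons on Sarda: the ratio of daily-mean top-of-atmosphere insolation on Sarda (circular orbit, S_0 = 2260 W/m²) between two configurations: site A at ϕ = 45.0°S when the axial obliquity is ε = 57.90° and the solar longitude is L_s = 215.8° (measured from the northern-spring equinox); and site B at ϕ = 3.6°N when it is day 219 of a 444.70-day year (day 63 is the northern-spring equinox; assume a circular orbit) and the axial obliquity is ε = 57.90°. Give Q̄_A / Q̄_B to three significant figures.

— Configuration A (ϕ=-45.0°):
Solar declination: sin δ = sin ε · sin L_s = sin 57.90° × sin 215.8° = -0.49553, so δ = -29.705°.
cos h₀ = −tan(-45.0°) tan(-29.705°) = -0.5705, h₀ = 2.1779 rad.
Bracket: h₀ sin ϕ sin δ + cos ϕ cos δ sin h₀ = 2.1779×-0.70711×-0.49553 + 0.70711×0.86859×0.82130 = 0.763124 + 0.504433 = 1.267557.
Q̄ = (S_0/π) × [bracket] = (2260/π) × 1.267557 = 911.86 W/m².
— Configuration B (ϕ=+3.6°):
Solar longitude: L_s = 360° × (219 − 63)/444.70 = 126.287°.
sin δ = sin 57.90° × sin 126.287° = 0.68283, so δ = +43.065°.
cos h₀ = −tan(+3.6°) tan(+43.065°) = -0.0588, h₀ = 1.6296 rad.
Bracket: h₀ sin ϕ sin δ + cos ϕ cos δ sin h₀ = 1.6296×0.06279×0.68283 + 0.99803×0.73058×0.99827 = 0.069869 + 0.727879 = 0.797748.
Q̄ = (S_0/π) × [bracket] = (2260/π) × 0.797748 = 573.88 W/m².
Ratio Q̄_A / Q̄_B = 911.86 / 573.88 = 1.589.

Q̄_A / Q̄_B ≈ 1.59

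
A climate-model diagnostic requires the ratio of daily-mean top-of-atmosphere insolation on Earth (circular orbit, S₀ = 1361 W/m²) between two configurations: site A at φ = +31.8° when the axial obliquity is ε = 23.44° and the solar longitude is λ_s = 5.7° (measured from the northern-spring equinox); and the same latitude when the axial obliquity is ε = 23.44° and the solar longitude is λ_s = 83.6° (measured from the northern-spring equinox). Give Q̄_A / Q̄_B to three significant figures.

Q̄_A / Q̄_B ≈ 0.777

— Configuration A (φ=+31.8°):
Solar declination: sin δ = sin ε · sin λ_s = sin 23.44° × sin 5.7° = 0.03951, so δ = +2.264°.
cos H₀ = −tan(+31.8°) tan(+2.264°) = -0.0245, H₀ = 1.5953 rad.
Bracket: H₀ sin φ sin δ + cos φ cos δ sin H₀ = 1.5953×0.52696×0.03951 + 0.84989×0.99922×0.99970 = 0.033214 + 0.848972 = 0.882186.
Q̄ = (S₀/π) × [bracket] = (1361/π) × 0.882186 = 382.18 W/m².
— Configuration B (φ=+31.8°):
Solar declination: sin δ = sin ε · sin λ_s = sin 23.44° × sin 83.6° = 0.39531, so δ = +23.285°.
cos H₀ = −tan(+31.8°) tan(+23.285°) = -0.2668, H₀ = 1.8409 rad.
Bracket: H₀ sin φ sin δ + cos φ cos δ sin H₀ = 1.8409×0.52696×0.39531 + 0.84989×0.91855×0.96374 = 0.383483 + 0.752359 = 1.135842.
Q̄ = (S₀/π) × [bracket] = (1361/π) × 1.135842 = 492.07 W/m².
Ratio Q̄_A / Q̄_B = 382.18 / 492.07 = 0.7767.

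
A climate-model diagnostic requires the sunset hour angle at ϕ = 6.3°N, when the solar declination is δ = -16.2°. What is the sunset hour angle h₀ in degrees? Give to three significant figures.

cos h₀ = −tan ϕ · tan δ = −tan(+6.3°) × tan(-16.200°) = 0.0321, so h₀ = 1.5387 rad = 88.16°.

h₀ = 88.2°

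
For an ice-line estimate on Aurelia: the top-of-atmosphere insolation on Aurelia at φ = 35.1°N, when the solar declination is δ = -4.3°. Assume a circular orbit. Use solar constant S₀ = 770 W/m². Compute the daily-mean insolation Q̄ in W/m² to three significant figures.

cos H₀ = −tan(+35.1°) tan(-4.300°) = 0.0528, H₀ = 1.5179 rad.
Bracket: H₀ sin φ sin δ + cos φ cos δ sin H₀ = 1.5179×0.57501×-0.07498 + 0.81815×0.99719×0.99860 = -0.065443 + 0.814709 = 0.749266.
Q̄ = (S₀/π) × [bracket] = (770/π) × 0.749266 = 183.6 W/m².

Q̄ ≈ 184 W/m²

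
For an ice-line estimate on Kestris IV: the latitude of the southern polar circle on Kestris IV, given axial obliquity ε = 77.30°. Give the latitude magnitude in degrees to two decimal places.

12.70°

The polar circle is the lowest latitude that experiences at least one full rotation of continuous darkness at the northern-summer solstice; it lies at |φ| = 90° − ε = 90° − 77.30° = 12.70°.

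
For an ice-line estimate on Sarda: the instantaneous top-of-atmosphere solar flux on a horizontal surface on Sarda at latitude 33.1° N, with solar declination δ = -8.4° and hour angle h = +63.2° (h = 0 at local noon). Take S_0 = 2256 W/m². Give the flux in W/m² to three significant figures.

cos θ_z = sin ϕ sin δ + cos ϕ cos δ cos h = -0.079776 + 0.373657 = 0.293881.
Flux = S_0 · cos θ_z = 2256 × 0.293881 = 663.0 W/m².

663 W/m²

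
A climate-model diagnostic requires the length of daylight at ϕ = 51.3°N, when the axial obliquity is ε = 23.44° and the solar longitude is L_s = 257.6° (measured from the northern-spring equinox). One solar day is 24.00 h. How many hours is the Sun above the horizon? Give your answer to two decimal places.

Solar declination: sin δ = sin ε · sin L_s = sin 23.44° × sin 257.6° = -0.38851, so δ = -22.862°.
cos h₀ = −tan ϕ · tan δ = −tan(+51.3°) × tan(-22.862°) = 0.5263, so h₀ = 1.0166 rad = 58.25°.
Daylight = 2h₀/(2π) × 24.00 h = (1.0166/π) × 24.00 = 7.77 h.

7.77 h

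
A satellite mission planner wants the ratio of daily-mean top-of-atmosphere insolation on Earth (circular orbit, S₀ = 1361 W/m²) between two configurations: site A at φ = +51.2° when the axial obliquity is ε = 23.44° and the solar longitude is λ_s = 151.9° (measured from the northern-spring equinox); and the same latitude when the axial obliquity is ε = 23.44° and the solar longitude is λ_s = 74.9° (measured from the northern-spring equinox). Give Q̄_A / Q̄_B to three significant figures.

— Configuration A (φ=+51.2°):
Solar declination: sin δ = sin ε · sin λ_s = sin 23.44° × sin 151.9° = 0.18736, so δ = +10.799°.
cos H₀ = −tan(+51.2°) tan(+10.799°) = -0.2372, H₀ = 1.8103 rad.
Bracket: H₀ sin φ sin δ + cos φ cos δ sin H₀ = 1.8103×0.77934×0.18736 + 0.62660×0.98229×0.97145 = 0.264335 + 0.597930 = 0.862265.
Q̄ = (S₀/π) × [bracket] = (1361/π) × 0.862265 = 373.55 W/m².
— Configuration B (φ=+51.2°):
Solar declination: sin δ = sin ε · sin λ_s = sin 23.44° × sin 74.9° = 0.38405, so δ = +22.585°.
cos H₀ = −tan(+51.2°) tan(+22.585°) = -0.5173, H₀ = 2.1145 rad.
Bracket: H₀ sin φ sin δ + cos φ cos δ sin H₀ = 2.1145×0.77934×0.38405 + 0.62660×0.92331×0.85578 = 0.632882 + 0.495108 = 1.127990.
Q̄ = (S₀/π) × [bracket] = (1361/π) × 1.127990 = 488.67 W/m².
Ratio Q̄_A / Q̄_B = 373.55 / 488.67 = 0.7644.

Q̄_A / Q̄_B ≈ 0.764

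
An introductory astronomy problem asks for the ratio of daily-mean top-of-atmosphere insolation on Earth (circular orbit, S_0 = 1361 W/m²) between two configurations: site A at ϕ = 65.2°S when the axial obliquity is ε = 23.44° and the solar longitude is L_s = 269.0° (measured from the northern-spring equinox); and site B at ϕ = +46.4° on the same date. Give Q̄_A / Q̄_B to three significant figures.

— Configuration A (ϕ=-65.2°):
Solar declination: sin δ = sin ε · sin L_s = sin 23.44° × sin 269.0° = -0.39773, so δ = -23.436°.
cos h₀ = −tan(-65.2°) tan(-23.436°) = -0.9382, h₀ = 2.7881 rad.
Bracket: h₀ sin ϕ sin δ + cos ϕ cos δ sin h₀ = 2.7881×-0.90778×-0.39773 + 0.41945×0.91750×0.34621 = 1.006647 + 0.133237 = 1.139884.
Q̄ = (S_0/π) × [bracket] = (1361/π) × 1.139884 = 493.82 W/m².
— Configuration B (ϕ=+46.4°):
cos h₀ = −tan(+46.4°) tan(-23.436°) = 0.4552, h₀ = 1.0982 rad.
Bracket: h₀ sin ϕ sin δ + cos ϕ cos δ sin h₀ = 1.0982×0.72417×-0.39773 + 0.68962×0.91750×0.89038 = -0.316308 + 0.563367 = 0.247059.
Q̄ = (S_0/π) × [bracket] = (1361/π) × 0.247059 = 107.03 W/m².
Ratio Q̄_A / Q̄_B = 493.82 / 107.03 = 4.614.

Q̄_A / Q̄_B ≈ 4.61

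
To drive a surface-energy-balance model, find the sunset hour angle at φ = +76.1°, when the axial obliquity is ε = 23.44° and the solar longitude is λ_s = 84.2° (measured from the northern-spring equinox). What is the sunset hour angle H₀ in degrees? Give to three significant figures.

Solar declination: sin δ = sin ε · sin λ_s = sin 23.44° × sin 84.2° = 0.39575, so δ = +23.313°.
Sunrise equation: cos H₀ = −tan φ · tan δ = -1.7413 ≤ −1, so the Sun never sets (polar day) and H₀ = π.

H₀ = 180°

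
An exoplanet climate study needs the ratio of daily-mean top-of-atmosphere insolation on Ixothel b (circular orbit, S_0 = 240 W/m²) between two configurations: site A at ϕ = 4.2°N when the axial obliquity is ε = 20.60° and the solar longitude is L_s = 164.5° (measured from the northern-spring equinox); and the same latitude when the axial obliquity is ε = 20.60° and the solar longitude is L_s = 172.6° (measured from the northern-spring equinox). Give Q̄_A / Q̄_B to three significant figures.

— Configuration A (ϕ=+4.2°):
Solar declination: sin δ = sin ε · sin L_s = sin 20.60° × sin 164.5° = 0.09403, so δ = +5.395°.
cos h₀ = −tan(+4.2°) tan(+5.395°) = -0.0069, h₀ = 1.5777 rad.
Bracket: h₀ sin ϕ sin δ + cos ϕ cos δ sin h₀ = 1.5777×0.07324×0.09403 + 0.99731×0.99557×0.99998 = 0.010865 + 0.992872 = 1.003737.
Q̄ = (S_0/π) × [bracket] = (240/π) × 1.003737 = 76.680 W/m².
— Configuration B (ϕ=+4.2°):
Solar declination: sin δ = sin ε · sin L_s = sin 20.60° × sin 172.6° = 0.04532, so δ = +2.597°.
cos h₀ = −tan(+4.2°) tan(+2.597°) = -0.0033, h₀ = 1.5741 rad.
Bracket: h₀ sin ϕ sin δ + cos ϕ cos δ sin h₀ = 1.5741×0.07324×0.04532 + 0.99731×0.99897×0.99999 = 0.005225 + 0.996273 = 1.001498.
Q̄ = (S_0/π) × [bracket] = (240/π) × 1.001498 = 76.509 W/m².
Ratio Q̄_A / Q̄_B = 76.680 / 76.509 = 1.002.

Q̄_A / Q̄_B ≈ 1.00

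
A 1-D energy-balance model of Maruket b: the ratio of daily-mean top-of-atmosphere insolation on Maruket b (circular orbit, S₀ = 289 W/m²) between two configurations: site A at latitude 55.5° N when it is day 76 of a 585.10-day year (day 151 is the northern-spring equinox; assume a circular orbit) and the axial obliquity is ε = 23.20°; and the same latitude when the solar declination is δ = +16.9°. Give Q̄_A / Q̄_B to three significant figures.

— Configuration A (φ=+55.5°):
Solar longitude: λ_s = 360° × (76 − 151)/585.10 = -46.146°, i.e. -46.146° + 360° = 313.854°.
sin δ = sin 23.20° × sin 313.854° = -0.28407, so δ = -16.504°.
cos H₀ = −tan(+55.5°) tan(-16.504°) = 0.4311, H₀ = 1.1251 rad.
Bracket: H₀ sin φ sin δ + cos φ cos δ sin H₀ = 1.1251×0.82413×-0.28407 + 0.56641×0.95880×0.90231 = -0.263398 + 0.490021 = 0.226623.
Q̄ = (S₀/π) × [bracket] = (289/π) × 0.226623 = 20.847 W/m².
— Configuration B (φ=+55.5°):
cos H₀ = −tan(+55.5°) tan(+16.900°) = -0.4421, H₀ = 2.0287 rad.
Bracket: H₀ sin φ sin δ + cos φ cos δ sin H₀ = 2.0287×0.82413×0.29070 + 0.56641×0.95681×0.89698 = 0.486025 + 0.486115 = 0.972140.
Q̄ = (S₀/π) × [bracket] = (289/π) × 0.972140 = 89.429 W/m².
Ratio Q̄_A / Q̄_B = 20.847 / 89.429 = 0.2331.

Q̄_A / Q̄_B ≈ 0.233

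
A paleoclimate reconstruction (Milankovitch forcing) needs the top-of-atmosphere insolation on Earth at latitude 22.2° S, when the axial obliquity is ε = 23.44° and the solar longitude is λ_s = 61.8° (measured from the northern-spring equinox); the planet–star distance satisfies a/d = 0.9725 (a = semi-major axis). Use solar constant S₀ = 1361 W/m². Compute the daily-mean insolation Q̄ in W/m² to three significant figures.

Solar declination: sin δ = sin ε · sin λ_s = sin 23.44° × sin 61.8° = 0.35057, so δ = +20.522°.
cos H₀ = −tan(-22.2°) tan(+20.522°) = 0.1528, H₀ = 1.4174 rad.
Bracket: H₀ sin φ sin δ + cos φ cos δ sin H₀ = 1.4174×-0.37784×0.35057 + 0.92587×0.93654×0.98826 = -0.187748 + 0.856934 = 0.669186.
Inverse-square distance factor (a/d)² = 0.9725² = 0.945756.
Q̄ = (S₀/π) × 0.945756 × [bracket] = (1361/π) × 0.945756 × 0.669186 = 274.2 W/m².

Q̄ ≈ 274 W/m²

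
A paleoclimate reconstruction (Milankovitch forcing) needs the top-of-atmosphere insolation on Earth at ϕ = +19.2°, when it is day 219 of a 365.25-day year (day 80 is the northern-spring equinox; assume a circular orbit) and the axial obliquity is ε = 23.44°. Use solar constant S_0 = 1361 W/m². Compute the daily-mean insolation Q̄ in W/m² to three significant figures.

Q̄ ≈ 456 W/m²

Solar longitude: L_s = 360° × (219 − 80)/365.25 = 137.002°.
sin δ = sin 23.44° × sin 137.002° = 0.27128, so δ = +15.740°.
cos h₀ = −tan(+19.2°) tan(+15.740°) = -0.0982, h₀ = 1.6691 rad.
Bracket: h₀ sin ϕ sin δ + cos ϕ cos δ sin h₀ = 1.6691×0.32887×0.27128 + 0.94438×0.96250×0.99517 = 0.148910 + 0.904575 = 1.053485.
Q̄ = (S_0/π) × [bracket] = (1361/π) × 1.053485 = 456.4 W/m².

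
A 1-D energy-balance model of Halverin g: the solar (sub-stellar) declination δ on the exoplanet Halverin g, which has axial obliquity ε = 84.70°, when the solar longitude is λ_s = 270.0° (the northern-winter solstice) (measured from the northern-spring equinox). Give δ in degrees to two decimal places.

δ = -84.70°

sin δ = sin ε · sin λ_s = sin 84.70° × sin 270.0° = -0.995725.
δ = arcsin(-0.995725) = -84.70°.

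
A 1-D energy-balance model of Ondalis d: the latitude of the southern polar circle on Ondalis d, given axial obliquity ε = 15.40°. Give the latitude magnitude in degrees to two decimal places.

The polar circle is the lowest latitude that experiences at least one full rotation of continuous darkness at the northern-summer solstice; it lies at |φ| = 90° − ε = 90° − 15.40° = 74.60°.

74.60°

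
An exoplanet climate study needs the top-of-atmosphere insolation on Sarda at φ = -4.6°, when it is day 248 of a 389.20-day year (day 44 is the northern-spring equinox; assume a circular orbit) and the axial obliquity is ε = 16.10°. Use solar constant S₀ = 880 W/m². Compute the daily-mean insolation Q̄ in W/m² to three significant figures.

Q̄ ≈ 280 W/m²

Solar longitude: λ_s = 360° × (248 − 44)/389.20 = 188.695°.
sin δ = sin 16.10° × sin 188.695° = -0.04192, so δ = -2.403°.
cos H₀ = −tan(-4.6°) tan(-2.403°) = -0.0034, H₀ = 1.5742 rad.
Bracket: H₀ sin φ sin δ + cos φ cos δ sin H₀ = 1.5742×-0.08020×-0.04192 + 0.99678×0.99912×0.99999 = 0.005292 + 0.995893 = 1.001185.
Q̄ = (S₀/π) × [bracket] = (880/π) × 1.001185 = 280.4 W/m².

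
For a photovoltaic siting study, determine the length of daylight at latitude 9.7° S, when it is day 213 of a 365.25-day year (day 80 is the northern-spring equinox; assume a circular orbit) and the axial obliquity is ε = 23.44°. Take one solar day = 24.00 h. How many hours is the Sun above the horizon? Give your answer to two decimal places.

11.59 h

Solar longitude: λ_s = 360° × (213 − 80)/365.25 = 131.088°.
sin δ = sin 23.44° × sin 131.088° = 0.29981, so δ = +17.446°.
cos H₀ = −tan φ · tan δ = −tan(-9.7°) × tan(+17.446°) = 0.0537, so H₀ = 1.5171 rad = 86.92°.
Daylight = 2H₀/(2π) × 24.00 h = (1.5171/π) × 24.00 = 11.59 h.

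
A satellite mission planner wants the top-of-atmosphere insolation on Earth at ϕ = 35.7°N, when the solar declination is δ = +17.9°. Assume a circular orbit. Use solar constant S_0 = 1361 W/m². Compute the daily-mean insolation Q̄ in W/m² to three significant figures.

cos h₀ = −tan(+35.7°) tan(+17.900°) = -0.2321, h₀ = 1.8050 rad.
Bracket: h₀ sin ϕ sin δ + cos ϕ cos δ sin h₀ = 1.8050×0.58354×0.30736 + 0.81208×0.95159×0.97269 = 0.323739 + 0.751663 = 1.075402.
Q̄ = (S_0/π) × [bracket] = (1361/π) × 1.075402 = 465.9 W/m².

Q̄ ≈ 466 W/m²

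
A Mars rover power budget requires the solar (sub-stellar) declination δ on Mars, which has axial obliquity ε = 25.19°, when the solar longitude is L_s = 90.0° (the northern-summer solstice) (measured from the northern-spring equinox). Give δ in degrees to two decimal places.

sin δ = sin ε · sin L_s = sin 25.19° × sin 90.0° = 0.425621.
δ = arcsin(0.425621) = +25.19°.

δ = +25.19°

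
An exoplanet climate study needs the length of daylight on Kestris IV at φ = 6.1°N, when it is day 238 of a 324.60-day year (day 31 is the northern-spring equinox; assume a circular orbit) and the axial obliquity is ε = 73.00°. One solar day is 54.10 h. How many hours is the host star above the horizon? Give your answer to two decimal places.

25.09 h

Solar longitude: λ_s = 360° × (238 − 31)/324.60 = 229.575°.
sin δ = sin 73.00° × sin 229.575° = -0.72799, so δ = -46.718°.
cos H₀ = −tan φ · tan δ = −tan(+6.1°) × tan(-46.718°) = 0.1135, so H₀ = 1.4571 rad = 83.48°.
Daylight = 2H₀/(2π) × 54.10 h = (1.4571/π) × 54.10 = 25.09 h.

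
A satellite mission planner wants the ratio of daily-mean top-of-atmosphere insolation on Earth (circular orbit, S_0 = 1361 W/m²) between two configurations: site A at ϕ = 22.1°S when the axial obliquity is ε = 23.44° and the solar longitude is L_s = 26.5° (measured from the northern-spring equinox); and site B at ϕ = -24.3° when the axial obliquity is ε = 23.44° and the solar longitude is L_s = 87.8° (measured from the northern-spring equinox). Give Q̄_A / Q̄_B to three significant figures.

— Configuration A (ϕ=-22.1°):
Solar declination: sin δ = sin ε · sin L_s = sin 23.44° × sin 26.5° = 0.17749, so δ = +10.224°.
cos h₀ = −tan(-22.1°) tan(+10.224°) = 0.0732, h₀ = 1.4975 rad.
Bracket: h₀ sin ϕ sin δ + cos ϕ cos δ sin h₀ = 1.4975×-0.37622×0.17749 + 0.92653×0.98412×0.99731 = -0.099996 + 0.909364 = 0.809368.
Q̄ = (S_0/π) × [bracket] = (1361/π) × 0.809368 = 350.63 W/m².
— Configuration B (ϕ=-24.3°):
Solar declination: sin δ = sin ε · sin L_s = sin 23.44° × sin 87.8° = 0.39750, so δ = +23.422°.
cos h₀ = −tan(-24.3°) tan(+23.422°) = 0.1956, h₀ = 1.3739 rad.
Bracket: h₀ sin ϕ sin δ + cos ϕ cos δ sin h₀ = 1.3739×-0.41151×0.39750 + 0.91140×0.91760×0.98069 = -0.224736 + 0.820152 = 0.595416.
Q̄ = (S_0/π) × [bracket] = (1361/π) × 0.595416 = 257.95 W/m².
Ratio Q̄_A / Q̄_B = 350.63 / 257.95 = 1.359.

Q̄_A / Q̄_B ≈ 1.36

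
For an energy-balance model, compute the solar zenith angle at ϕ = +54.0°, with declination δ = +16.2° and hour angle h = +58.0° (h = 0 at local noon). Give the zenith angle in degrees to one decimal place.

θ_z = 58.3°

cos θ_z = sin ϕ sin δ + cos ϕ cos δ cos h = 0.225709 + 0.299111 = 0.524820.
θ_z = arccos(0.524820) = 58.3°.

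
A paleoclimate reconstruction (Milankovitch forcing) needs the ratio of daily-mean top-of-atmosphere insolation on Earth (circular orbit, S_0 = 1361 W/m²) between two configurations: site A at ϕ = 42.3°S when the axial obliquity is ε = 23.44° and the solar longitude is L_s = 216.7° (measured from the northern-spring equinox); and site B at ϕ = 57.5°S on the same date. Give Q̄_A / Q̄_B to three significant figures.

— Configuration A (ϕ=-42.3°):
Solar declination: sin δ = sin ε · sin L_s = sin 23.44° × sin 216.7° = -0.23773, so δ = -13.753°.
cos h₀ = −tan(-42.3°) tan(-13.753°) = -0.2227, h₀ = 1.7954 rad.
Bracket: h₀ sin ϕ sin δ + cos ϕ cos δ sin h₀ = 1.7954×-0.67301×-0.23773 + 0.73963×0.97133×0.97489 = 0.287254 + 0.700385 = 0.987639.
Q̄ = (S_0/π) × [bracket] = (1361/π) × 0.987639 = 427.86 W/m².
— Configuration B (ϕ=-57.5°):
cos h₀ = −tan(-57.5°) tan(-13.753°) = -0.3842, h₀ = 1.9651 rad.
Bracket: h₀ sin ϕ sin δ + cos ϕ cos δ sin h₀ = 1.9651×-0.84339×-0.23773 + 0.53730×0.97133×0.92326 = 0.394001 + 0.481845 = 0.875846.
Q̄ = (S_0/π) × [bracket] = (1361/π) × 0.875846 = 379.43 W/m².
Ratio Q̄_A / Q̄_B = 427.86 / 379.43 = 1.128.

Q̄_A / Q̄_B ≈ 1.13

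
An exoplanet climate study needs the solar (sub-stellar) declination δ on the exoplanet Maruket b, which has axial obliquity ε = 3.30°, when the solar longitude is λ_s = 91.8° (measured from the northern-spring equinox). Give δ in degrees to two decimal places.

δ = +3.30°

sin δ = sin ε · sin λ_s = sin 3.30° × sin 91.8° = 0.057536.
δ = arcsin(0.057536) = +3.30°.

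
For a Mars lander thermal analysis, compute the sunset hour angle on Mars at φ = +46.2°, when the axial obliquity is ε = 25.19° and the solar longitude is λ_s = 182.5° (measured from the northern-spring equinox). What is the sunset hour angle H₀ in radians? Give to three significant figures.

H₀ = 1.55 rad

Solar declination: sin δ = sin ε · sin λ_s = sin 25.19° × sin 182.5° = -0.01857, so δ = -1.064°.
cos H₀ = −tan φ · tan δ = −tan(+46.2°) × tan(-1.064°) = 0.0194, so H₀ = 1.5514 rad = 88.89°.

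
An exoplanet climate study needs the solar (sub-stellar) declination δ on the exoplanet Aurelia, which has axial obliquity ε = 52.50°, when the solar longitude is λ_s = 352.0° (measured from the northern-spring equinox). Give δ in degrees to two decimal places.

δ = -6.34°

sin δ = sin ε · sin λ_s = sin 52.50° × sin 352.0° = -0.110413.
δ = arcsin(-0.110413) = -6.34°.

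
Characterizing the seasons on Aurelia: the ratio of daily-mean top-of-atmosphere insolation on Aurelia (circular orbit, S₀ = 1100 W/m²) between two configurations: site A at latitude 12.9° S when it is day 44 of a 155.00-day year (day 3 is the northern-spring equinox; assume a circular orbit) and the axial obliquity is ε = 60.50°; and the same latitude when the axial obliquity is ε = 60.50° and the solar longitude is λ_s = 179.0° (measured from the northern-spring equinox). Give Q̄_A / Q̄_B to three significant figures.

Q̄_A / Q̄_B ≈ 0.228

— Configuration A (φ=-12.9°):
Solar longitude: λ_s = 360° × (44 − 3)/155.00 = 95.226°.
sin δ = sin 60.50° × sin 95.226° = 0.86674, so δ = +60.082°.
cos H₀ = −tan(-12.9°) tan(+60.082°) = 0.3980, H₀ = 1.1615 rad.
Bracket: H₀ sin φ sin δ + cos φ cos δ sin H₀ = 1.1615×-0.22325×0.86674 + 0.97476×0.49876×0.91738 = -0.224750 + 0.446004 = 0.221254.
Q̄ = (S₀/π) × [bracket] = (1100/π) × 0.221254 = 77.470 W/m².
— Configuration B (φ=-12.9°):
Solar declination: sin δ = sin ε · sin λ_s = sin 60.50° × sin 179.0° = 0.01519, so δ = +0.870°.
cos H₀ = −tan(-12.9°) tan(+0.870°) = 0.0035, H₀ = 1.5673 rad.
Bracket: H₀ sin φ sin δ + cos φ cos δ sin H₀ = 1.5673×-0.22325×0.01519 + 0.97476×0.99988×0.99999 = -0.005315 + 0.974633 = 0.969318.
Q̄ = (S₀/π) × [bracket] = (1100/π) × 0.969318 = 339.40 W/m².
Ratio Q̄_A / Q̄_B = 77.470 / 339.40 = 0.2283.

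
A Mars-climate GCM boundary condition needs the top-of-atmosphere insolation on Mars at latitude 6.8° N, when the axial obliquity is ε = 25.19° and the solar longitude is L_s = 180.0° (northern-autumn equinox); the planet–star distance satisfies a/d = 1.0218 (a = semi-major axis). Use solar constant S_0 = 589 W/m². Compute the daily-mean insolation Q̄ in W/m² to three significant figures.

Solar declination: sin δ = sin ε · sin L_s = sin 25.19° × sin 180.0° = 0.00000, so δ = +0.000°.
cos h₀ = −tan(+6.8°) tan(+0.000°) = -0.0000, h₀ = 1.5708 rad.
Bracket: h₀ sin ϕ sin δ + cos ϕ cos δ sin h₀ = 1.5708×0.11840×0.00000 + 0.99297×1.00000×1.00000 = 0.000000 + 0.992970 = 0.992970.
Inverse-square distance factor (a/d)² = 1.0218² = 1.044075.
Q̄ = (S_0/π) × 1.044075 × [bracket] = (589/π) × 1.044075 × 0.992970 = 194.4 W/m².

Q̄ ≈ 194 W/m²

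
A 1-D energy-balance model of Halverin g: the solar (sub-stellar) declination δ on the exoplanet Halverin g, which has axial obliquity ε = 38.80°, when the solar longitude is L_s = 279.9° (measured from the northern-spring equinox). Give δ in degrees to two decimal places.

δ = -38.12°

sin δ = sin ε · sin L_s = sin 38.80° × sin 279.9° = -0.617273.
δ = arcsin(-0.617273) = -38.12°.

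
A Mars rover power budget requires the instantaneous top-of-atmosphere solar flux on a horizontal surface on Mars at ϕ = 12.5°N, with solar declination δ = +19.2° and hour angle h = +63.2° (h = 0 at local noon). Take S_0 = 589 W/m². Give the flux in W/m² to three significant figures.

cos θ_z = sin ϕ sin δ + cos ϕ cos δ cos h = 0.071180 + 0.415705 = 0.486885.
Flux = S_0 · cos θ_z = 589 × 0.486885 = 286.8 W/m².

287 W/m²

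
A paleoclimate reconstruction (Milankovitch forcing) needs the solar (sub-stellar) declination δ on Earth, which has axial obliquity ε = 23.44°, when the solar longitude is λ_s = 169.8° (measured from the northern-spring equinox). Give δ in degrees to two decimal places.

δ = +4.04°

sin δ = sin ε · sin λ_s = sin 23.44° × sin 169.8° = 0.070442.
δ = arcsin(0.070442) = +4.04°.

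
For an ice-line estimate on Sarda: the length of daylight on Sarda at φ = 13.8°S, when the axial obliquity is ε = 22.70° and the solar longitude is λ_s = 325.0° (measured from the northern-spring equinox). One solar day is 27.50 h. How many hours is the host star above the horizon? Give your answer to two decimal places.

14.24 h

Solar declination: sin δ = sin ε · sin λ_s = sin 22.70° × sin 325.0° = -0.22135, so δ = -12.788°.
cos H₀ = −tan φ · tan δ = −tan(-13.8°) × tan(-12.788°) = -0.0558, so H₀ = 1.6266 rad = 93.20°.
Daylight = 2H₀/(2π) × 27.50 h = (1.6266/π) × 27.50 = 14.24 h.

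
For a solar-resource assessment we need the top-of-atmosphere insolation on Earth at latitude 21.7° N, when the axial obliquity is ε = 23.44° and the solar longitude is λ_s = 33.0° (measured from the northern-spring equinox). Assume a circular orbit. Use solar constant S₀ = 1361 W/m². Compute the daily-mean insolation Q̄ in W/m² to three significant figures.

Q̄ ≈ 449 W/m²

Solar declination: sin δ = sin ε · sin λ_s = sin 23.44° × sin 33.0° = 0.21665, so δ = +12.512°.
cos H₀ = −tan(+21.7°) tan(+12.512°) = -0.0883, H₀ = 1.6592 rad.
Bracket: H₀ sin φ sin δ + cos φ cos δ sin H₀ = 1.6592×0.36975×0.21665 + 0.92913×0.97625×0.99609 = 0.132912 + 0.903517 = 1.036429.
Q̄ = (S₀/π) × [bracket] = (1361/π) × 1.036429 = 449.0 W/m².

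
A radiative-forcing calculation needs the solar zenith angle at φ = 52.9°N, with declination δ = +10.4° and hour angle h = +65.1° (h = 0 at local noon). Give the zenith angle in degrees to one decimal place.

cos θ_z = sin φ sin δ + cos φ cos δ cos h = 0.143979 + 0.249800 = 0.393779.
θ_z = arccos(0.393779) = 66.8°.

θ_z = 66.8°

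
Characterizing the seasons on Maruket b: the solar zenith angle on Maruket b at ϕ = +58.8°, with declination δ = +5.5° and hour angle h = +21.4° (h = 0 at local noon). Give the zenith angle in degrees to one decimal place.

cos θ_z = sin ϕ sin δ + cos ϕ cos δ cos h = 0.081983 + 0.480092 = 0.562075.
θ_z = arccos(0.562075) = 55.8°.

θ_z = 55.8°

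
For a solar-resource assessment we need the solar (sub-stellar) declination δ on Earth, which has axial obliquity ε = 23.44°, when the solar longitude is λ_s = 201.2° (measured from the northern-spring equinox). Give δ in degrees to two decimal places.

δ = -8.27°

sin δ = sin ε · sin λ_s = sin 23.44° × sin 201.2° = -0.143850.
δ = arcsin(-0.143850) = -8.27°.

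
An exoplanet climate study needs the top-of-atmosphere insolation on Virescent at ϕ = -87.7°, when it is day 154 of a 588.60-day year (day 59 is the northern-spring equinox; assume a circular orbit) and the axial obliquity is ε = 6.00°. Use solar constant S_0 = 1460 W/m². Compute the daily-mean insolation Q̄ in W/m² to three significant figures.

Solar longitude: L_s = 360° × (154 − 59)/588.60 = 58.104°.
sin δ = sin 6.00° × sin 58.104° = 0.08875, so δ = +5.091°.
cos h₀ = −tan(-87.7°) tan(+5.091°) = 2.2183 ≥ 1 ⇒ polar night, h₀ = 0 and Q̄ = 0.

Q̄ ≈ 0.00 W/m²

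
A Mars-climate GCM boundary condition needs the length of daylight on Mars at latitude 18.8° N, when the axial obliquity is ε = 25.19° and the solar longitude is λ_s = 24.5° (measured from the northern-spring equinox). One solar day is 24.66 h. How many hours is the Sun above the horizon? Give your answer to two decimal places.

12.81 h

Solar declination: sin δ = sin ε · sin λ_s = sin 25.19° × sin 24.5° = 0.17650, so δ = +10.166°.
cos H₀ = −tan φ · tan δ = −tan(+18.8°) × tan(+10.166°) = -0.0610, so H₀ = 1.6319 rad = 93.50°.
Daylight = 2H₀/(2π) × 24.66 h = (1.6319/π) × 24.66 = 12.81 h.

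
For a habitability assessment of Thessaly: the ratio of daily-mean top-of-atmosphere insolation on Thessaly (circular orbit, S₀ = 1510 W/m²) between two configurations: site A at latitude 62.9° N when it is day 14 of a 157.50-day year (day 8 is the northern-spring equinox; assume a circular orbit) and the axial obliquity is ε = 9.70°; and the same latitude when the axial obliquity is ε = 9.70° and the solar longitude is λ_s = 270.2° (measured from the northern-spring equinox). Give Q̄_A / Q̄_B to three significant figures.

— Configuration A (φ=+62.9°):
Solar longitude: λ_s = 360° × (14 − 8)/157.50 = 13.714°.
sin δ = sin 9.70° × sin 13.714° = 0.03995, so δ = +2.289°.
cos H₀ = −tan(+62.9°) tan(+2.289°) = -0.0781, H₀ = 1.6490 rad.
Bracket: H₀ sin φ sin δ + cos φ cos δ sin H₀ = 1.6490×0.89021×0.03995 + 0.45554×0.99920×0.99694 = 0.058645 + 0.453783 = 0.512428.
Q̄ = (S₀/π) × [bracket] = (1510/π) × 0.512428 = 246.30 W/m².
— Configuration B (φ=+62.9°):
Solar declination: sin δ = sin ε · sin λ_s = sin 9.70° × sin 270.2° = -0.16849, so δ = -9.700°.
cos H₀ = −tan(+62.9°) tan(-9.700°) = 0.3340, H₀ = 1.2302 rad.
Bracket: H₀ sin φ sin δ + cos φ cos δ sin H₀ = 1.2302×0.89021×-0.16849 + 0.45554×0.98570×0.94256 = -0.184520 + 0.423234 = 0.238714.
Q̄ = (S₀/π) × [bracket] = (1510/π) × 0.238714 = 114.74 W/m².
Ratio Q̄_A / Q̄_B = 246.30 / 114.74 = 2.147.

Q̄_A / Q̄_B ≈ 2.15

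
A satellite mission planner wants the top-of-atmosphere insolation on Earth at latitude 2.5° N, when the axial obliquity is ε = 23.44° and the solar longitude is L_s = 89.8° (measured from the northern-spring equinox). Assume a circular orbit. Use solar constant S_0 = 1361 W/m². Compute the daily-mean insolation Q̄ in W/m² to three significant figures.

Solar declination: sin δ = sin ε · sin L_s = sin 23.44° × sin 89.8° = 0.39779, so δ = +23.440°.
cos h₀ = −tan(+2.5°) tan(+23.440°) = -0.0189, h₀ = 1.5897 rad.
Bracket: h₀ sin ϕ sin δ + cos ϕ cos δ sin h₀ = 1.5897×0.04362×0.39779 + 0.99905×0.91748×0.99982 = 0.027584 + 0.916443 = 0.944027.
Q̄ = (S_0/π) × [bracket] = (1361/π) × 0.944027 = 409.0 W/m².

Q̄ ≈ 409 W/m²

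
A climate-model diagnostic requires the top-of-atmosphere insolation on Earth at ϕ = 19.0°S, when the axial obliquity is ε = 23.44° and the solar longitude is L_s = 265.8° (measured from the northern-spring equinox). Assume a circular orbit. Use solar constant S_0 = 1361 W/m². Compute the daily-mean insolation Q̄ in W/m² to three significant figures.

Q̄ ≈ 468 W/m²

Solar declination: sin δ = sin ε · sin L_s = sin 23.44° × sin 265.8° = -0.39672, so δ = -23.373°.
cos h₀ = −tan(-19.0°) tan(-23.373°) = -0.1488, h₀ = 1.7202 rad.
Bracket: h₀ sin ϕ sin δ + cos ϕ cos δ sin h₀ = 1.7202×-0.32557×-0.39672 + 0.94552×0.91794×0.98887 = 0.222181 + 0.858271 = 1.080452.
Q̄ = (S_0/π) × [bracket] = (1361/π) × 1.080452 = 468.1 W/m².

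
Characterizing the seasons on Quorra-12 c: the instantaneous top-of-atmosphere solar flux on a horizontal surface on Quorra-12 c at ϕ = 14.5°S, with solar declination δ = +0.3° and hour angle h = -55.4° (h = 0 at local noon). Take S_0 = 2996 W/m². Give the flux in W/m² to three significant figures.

cos θ_z = sin ϕ sin δ + cos ϕ cos δ cos h = -0.001311 + 0.549749 = 0.548438.
Flux = S_0 · cos θ_z = 2996 × 0.548438 = 1643 W/m².

1.64e+03 W/m²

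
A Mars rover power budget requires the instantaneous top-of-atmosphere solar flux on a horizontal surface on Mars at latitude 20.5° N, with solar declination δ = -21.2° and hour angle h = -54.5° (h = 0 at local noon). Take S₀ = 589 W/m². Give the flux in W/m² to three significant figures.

cos θ_z = sin φ sin δ + cos φ cos δ cos h = -0.126644 + 0.507117 = 0.380473.
Flux = S₀ · cos θ_z = 589 × 0.380473 = 224.1 W/m².

224 W/m²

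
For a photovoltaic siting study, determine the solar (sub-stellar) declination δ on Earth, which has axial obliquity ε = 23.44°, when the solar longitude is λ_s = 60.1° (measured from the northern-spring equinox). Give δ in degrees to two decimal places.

δ = +20.17°

sin δ = sin ε · sin λ_s = sin 23.44° × sin 60.1° = 0.344842.
δ = arcsin(0.344842) = +20.17°.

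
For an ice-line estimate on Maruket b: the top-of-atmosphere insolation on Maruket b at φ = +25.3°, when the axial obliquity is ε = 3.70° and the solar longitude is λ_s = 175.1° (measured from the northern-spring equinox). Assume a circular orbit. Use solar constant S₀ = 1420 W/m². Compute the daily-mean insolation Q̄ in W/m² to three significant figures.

Q̄ ≈ 410 W/m²

Solar declination: sin δ = sin ε · sin λ_s = sin 3.70° × sin 175.1° = 0.00551, so δ = +0.316°.
cos H₀ = −tan(+25.3°) tan(+0.316°) = -0.0026, H₀ = 1.5734 rad.
Bracket: H₀ sin φ sin δ + cos φ cos δ sin H₀ = 1.5734×0.42736×0.00551 + 0.90408×0.99998×1.00000 = 0.003705 + 0.904062 = 0.907767.
Q̄ = (S₀/π) × [bracket] = (1420/π) × 0.907767 = 410.3 W/m².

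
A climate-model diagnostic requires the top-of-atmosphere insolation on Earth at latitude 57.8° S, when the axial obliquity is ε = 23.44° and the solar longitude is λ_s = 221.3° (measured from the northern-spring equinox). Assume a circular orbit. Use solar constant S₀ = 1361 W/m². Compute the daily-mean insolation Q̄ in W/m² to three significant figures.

Solar declination: sin δ = sin ε · sin λ_s = sin 23.44° × sin 221.3° = -0.26254, so δ = -15.221°.
cos H₀ = −tan(-57.8°) tan(-15.221°) = -0.4321, H₀ = 2.0176 rad.
Bracket: H₀ sin φ sin δ + cos φ cos δ sin H₀ = 2.0176×-0.84619×-0.26254 + 0.53288×0.96492×0.90184 = 0.448227 + 0.463714 = 0.911941.
Q̄ = (S₀/π) × [bracket] = (1361/π) × 0.911941 = 395.1 W/m².

Q̄ ≈ 395 W/m²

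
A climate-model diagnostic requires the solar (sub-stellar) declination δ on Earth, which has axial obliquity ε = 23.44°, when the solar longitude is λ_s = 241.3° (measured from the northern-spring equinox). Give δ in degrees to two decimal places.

sin δ = sin ε · sin λ_s = sin 23.44° × sin 241.3° = -0.348919.
δ = arcsin(-0.348919) = -20.42°.

δ = -20.42°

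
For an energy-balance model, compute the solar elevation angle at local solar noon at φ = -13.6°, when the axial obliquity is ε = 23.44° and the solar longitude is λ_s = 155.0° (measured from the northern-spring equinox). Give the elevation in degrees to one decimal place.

66.7°

Solar declination: sin δ = sin ε · sin λ_s = sin 23.44° × sin 155.0° = 0.16811, so δ = +9.678°.
At local noon the hour angle is zero, so the zenith angle equals |φ − δ| = |-13.6° − (+9.678°)| = 23.278°.
Elevation = 90° − 23.278° = 66.7°.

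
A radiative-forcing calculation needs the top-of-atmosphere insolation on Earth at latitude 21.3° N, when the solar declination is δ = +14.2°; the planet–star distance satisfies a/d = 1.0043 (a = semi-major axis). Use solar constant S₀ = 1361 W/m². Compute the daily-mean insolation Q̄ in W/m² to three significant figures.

Q̄ ≈ 458 W/m²

cos H₀ = −tan(+21.3°) tan(+14.200°) = -0.0987, H₀ = 1.6696 rad.
Bracket: H₀ sin φ sin δ + cos φ cos δ sin H₀ = 1.6696×0.36325×0.24531 + 0.93169×0.96945×0.99512 = 0.148776 + 0.898819 = 1.047595.
Inverse-square distance factor (a/d)² = 1.0043² = 1.008618.
Q̄ = (S₀/π) × 1.008618 × [bracket] = (1361/π) × 1.008618 × 1.047595 = 457.8 W/m².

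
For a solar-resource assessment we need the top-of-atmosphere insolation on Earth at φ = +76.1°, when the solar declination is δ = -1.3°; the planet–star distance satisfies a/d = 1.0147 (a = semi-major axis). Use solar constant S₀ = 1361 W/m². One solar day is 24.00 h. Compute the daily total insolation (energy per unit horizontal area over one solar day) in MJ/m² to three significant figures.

7.96 MJ/m²

cos H₀ = −tan(+76.1°) tan(-1.300°) = 0.0917, H₀ = 1.4790 rad.
Bracket: H₀ sin φ sin δ + cos φ cos δ sin H₀ = 1.4790×0.97072×-0.02269 + 0.24023×0.99974×0.99579 = -0.032576 + 0.239156 = 0.206580.
Inverse-square distance factor (a/d)² = 1.0147² = 1.029616.
Q̄ = (S₀/π) × 1.029616 × [bracket] = (1361/π) × 1.029616 × 0.206580 = 92.145 W/m².
Daily total = Q̄ × 24.00 h × 3600 s/h = 92.145 × 24.00 × 3600 / 10⁶ = 7.961 MJ/m².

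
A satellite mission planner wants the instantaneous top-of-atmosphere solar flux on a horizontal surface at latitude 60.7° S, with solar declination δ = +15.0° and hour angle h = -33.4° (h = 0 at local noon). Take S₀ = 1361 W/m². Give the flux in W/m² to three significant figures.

cos θ_z = sin φ sin δ + cos φ cos δ cos h = -0.225708 + 0.394639 = 0.168931.
Flux = S₀ · cos θ_z = 1361 × 0.168931 = 229.9 W/m².

230 W/m²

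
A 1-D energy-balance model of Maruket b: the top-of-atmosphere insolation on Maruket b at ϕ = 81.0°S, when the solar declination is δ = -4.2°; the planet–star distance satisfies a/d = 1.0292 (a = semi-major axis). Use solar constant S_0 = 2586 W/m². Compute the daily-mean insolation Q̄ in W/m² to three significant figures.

cos h₀ = −tan(-81.0°) tan(-4.200°) = -0.4637, h₀ = 2.0529 rad.
Bracket: h₀ sin ϕ sin δ + cos ϕ cos δ sin h₀ = 2.0529×-0.98769×-0.07324 + 0.15643×0.99731×0.88602 = 0.148504 + 0.138227 = 0.286731.
Inverse-square distance factor (a/d)² = 1.0292² = 1.059253.
Q̄ = (S_0/π) × 1.059253 × [bracket] = (2586/π) × 1.059253 × 0.286731 = 250.0 W/m².

Q̄ ≈ 250 W/m²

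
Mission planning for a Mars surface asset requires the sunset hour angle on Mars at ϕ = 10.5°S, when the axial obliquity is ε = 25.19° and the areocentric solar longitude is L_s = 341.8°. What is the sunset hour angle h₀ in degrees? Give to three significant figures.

h₀ = 91.4°

sin δ = sin 25.19° × sin 341.8° = -0.13294, so δ = -7.639°.
cos h₀ = −tan ϕ · tan δ = −tan(-10.5°) × tan(-7.639°) = -0.0249, so h₀ = 1.5957 rad = 91.42°.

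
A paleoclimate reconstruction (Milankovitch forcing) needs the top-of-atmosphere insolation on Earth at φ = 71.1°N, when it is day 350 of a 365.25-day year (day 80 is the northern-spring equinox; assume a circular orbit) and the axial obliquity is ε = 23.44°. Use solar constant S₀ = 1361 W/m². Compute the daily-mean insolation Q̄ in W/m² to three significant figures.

Solar longitude: λ_s = 360° × (350 − 80)/365.25 = 266.119°.
sin δ = sin 23.44° × sin 266.119° = -0.39688, so δ = -23.383°.
cos H₀ = −tan(+71.1°) tan(-23.383°) = 1.2629 ≥ 1 ⇒ polar night, H₀ = 0 and Q̄ = 0.

Q̄ ≈ 0.00 W/m²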